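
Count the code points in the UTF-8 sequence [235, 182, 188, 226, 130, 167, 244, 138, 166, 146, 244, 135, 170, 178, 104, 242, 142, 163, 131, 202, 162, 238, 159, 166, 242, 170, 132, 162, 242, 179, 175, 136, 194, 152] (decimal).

Byte at offset 0: 0xEB = 11101011 → 3-byte char (#1). Advance 3.
Byte at offset 3: 0xE2 = 11100010 → 3-byte char (#2). Advance 3.
Byte at offset 6: 0xF4 = 11110100 → 4-byte char (#3). Advance 4.
Byte at offset 10: 0xF4 = 11110100 → 4-byte char (#4). Advance 4.
Byte at offset 14: 0x68 = 01101000 → 1-byte char (#5). Advance 1.
Byte at offset 15: 0xF2 = 11110010 → 4-byte char (#6). Advance 4.
Byte at offset 19: 0xCA = 11001010 → 2-byte char (#7). Advance 2.
Byte at offset 21: 0xEE = 11101110 → 3-byte char (#8). Advance 3.
Byte at offset 24: 0xF2 = 11110010 → 4-byte char (#9). Advance 4.
Byte at offset 28: 0xF2 = 11110010 → 4-byte char (#10). Advance 4.
Byte at offset 32: 0xC2 = 11000010 → 2-byte char (#11). Advance 2.
Reached end at offset 34 after 11 code points.

11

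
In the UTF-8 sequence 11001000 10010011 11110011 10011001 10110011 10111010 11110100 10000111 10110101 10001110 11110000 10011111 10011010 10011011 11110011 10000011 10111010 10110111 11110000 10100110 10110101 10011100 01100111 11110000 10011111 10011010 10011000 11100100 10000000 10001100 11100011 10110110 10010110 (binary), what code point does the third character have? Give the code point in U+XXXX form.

Offset 0: leading byte 0xC8 = 11001000 → 2-byte char #1 = C8 93.
Offset 2: leading byte 0xF3 = 11110011 → 4-byte char #2 = F3 99 B3 BA.
Offset 6: leading byte 0xF4 = 11110100 → 4-byte char #3 = F4 87 B5 8E.
Leading byte 0xF4 = 11110100 matches 11110xxx → 4-byte sequence.
Byte 1: 0xF4 = 11110100, payload 100 (3 bits).
Byte 2: 0x87 = 10000111 (10xxxxxx ✓), payload 000111.
Byte 3: 0xB5 = 10110101 (10xxxxxx ✓), payload 110101.
Byte 4: 0x8E = 10001110 (10xxxxxx ✓), payload 001110.
Concatenate: 100000111110101001110 = 0x107D4E (21 bits → U+107D4E).

U+107D4E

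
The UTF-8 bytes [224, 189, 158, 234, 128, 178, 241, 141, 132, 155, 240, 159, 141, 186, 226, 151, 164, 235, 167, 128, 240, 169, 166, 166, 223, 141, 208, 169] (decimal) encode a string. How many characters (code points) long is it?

9

Byte at offset 0: 0xE0 = 11100000 → 3-byte char (#1). Advance 3.
Byte at offset 3: 0xEA = 11101010 → 3-byte char (#2). Advance 3.
Byte at offset 6: 0xF1 = 11110001 → 4-byte char (#3). Advance 4.
Byte at offset 10: 0xF0 = 11110000 → 4-byte char (#4). Advance 4.
Byte at offset 14: 0xE2 = 11100010 → 3-byte char (#5). Advance 3.
Byte at offset 17: 0xEB = 11101011 → 3-byte char (#6). Advance 3.
Byte at offset 20: 0xF0 = 11110000 → 4-byte char (#7). Advance 4.
Byte at offset 24: 0xDF = 11011111 → 2-byte char (#8). Advance 2.
Byte at offset 26: 0xD0 = 11010000 → 2-byte char (#9). Advance 2.
Reached end at offset 28 after 9 code points.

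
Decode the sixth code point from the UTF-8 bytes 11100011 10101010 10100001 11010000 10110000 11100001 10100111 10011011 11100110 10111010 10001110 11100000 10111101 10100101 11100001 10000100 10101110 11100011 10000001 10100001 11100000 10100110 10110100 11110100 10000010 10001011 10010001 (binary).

Offset 0: leading byte 0xE3 = 11100011 → 3-byte char #1 = E3 AA A1.
Offset 3: leading byte 0xD0 = 11010000 → 2-byte char #2 = D0 B0.
Offset 5: leading byte 0xE1 = 11100001 → 3-byte char #3 = E1 A7 9B.
Offset 8: leading byte 0xE6 = 11100110 → 3-byte char #4 = E6 BA 8E.
Offset 11: leading byte 0xE0 = 11100000 → 3-byte char #5 = E0 BD A5.
Offset 14: leading byte 0xE1 = 11100001 → 3-byte char #6 = E1 84 AE.
Leading byte 0xE1 = 11100001 matches 1110xxxx → 3-byte sequence.
Byte 1: 0xE1 = 11100001, payload 0001 (4 bits).
Byte 2: 0x84 = 10000100 (10xxxxxx ✓), payload 000100.
Byte 3: 0xAE = 10101110 (10xxxxxx ✓), payload 101110.
Concatenate: 0001000100101110 = 0x112E (16 bits → U+112E).

U+112E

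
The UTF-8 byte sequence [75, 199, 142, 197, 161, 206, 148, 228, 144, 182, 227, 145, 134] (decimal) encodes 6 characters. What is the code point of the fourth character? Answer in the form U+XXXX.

U+0394

Offset 0: leading byte 0x4B = 01001011 → 1-byte char #1 = 4B.
Offset 1: leading byte 0xC7 = 11000111 → 2-byte char #2 = C7 8E.
Offset 3: leading byte 0xC5 = 11000101 → 2-byte char #3 = C5 A1.
Offset 5: leading byte 0xCE = 11001110 → 2-byte char #4 = CE 94.
Leading byte 0xCE = 11001110 matches 110xxxxx → 2-byte sequence.
Byte 1: 0xCE = 11001110, payload 01110 (5 bits).
Byte 2: 0x94 = 10010100 (10xxxxxx ✓), payload 010100.
Concatenate: 01110010100 = 0x394 (11 bits → U+0394).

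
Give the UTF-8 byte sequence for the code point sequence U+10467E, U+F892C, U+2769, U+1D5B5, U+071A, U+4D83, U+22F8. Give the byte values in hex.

F4 84 99 BE F3 B8 A4 AC E2 9D A9 F0 9D 96 B5 DC 9A E4 B6 83 E2 8B B8

U+10467E: 4-byte form → F4 84 99 BE.
U+F892C: 4-byte form → F3 B8 A4 AC.
U+2769: 3-byte form → E2 9D A9.
U+1D5B5: 4-byte form → F0 9D 96 B5.
U+071A: 2-byte form → DC 9A.
U+4D83: 3-byte form → E4 B6 83.
U+22F8: 3-byte form → E2 8B B8.
Concatenated (23 bytes): F4 84 99 BE F3 B8 A4 AC E2 9D A9 F0 9D 96 B5 DC 9A E4 B6 83 E2 8B B8.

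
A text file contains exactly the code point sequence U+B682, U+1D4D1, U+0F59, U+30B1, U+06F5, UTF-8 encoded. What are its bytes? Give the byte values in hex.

U+B682: 3-byte form → EB 9A 82.
U+1D4D1: 4-byte form → F0 9D 93 91.
U+0F59: 3-byte form → E0 BD 99.
U+30B1: 3-byte form → E3 82 B1.
U+06F5: 2-byte form → DB B5.
Concatenated (15 bytes): EB 9A 82 F0 9D 93 91 E0 BD 99 E3 82 B1 DB B5.

EB 9A 82 F0 9D 93 91 E0 BD 99 E3 82 B1 DB B5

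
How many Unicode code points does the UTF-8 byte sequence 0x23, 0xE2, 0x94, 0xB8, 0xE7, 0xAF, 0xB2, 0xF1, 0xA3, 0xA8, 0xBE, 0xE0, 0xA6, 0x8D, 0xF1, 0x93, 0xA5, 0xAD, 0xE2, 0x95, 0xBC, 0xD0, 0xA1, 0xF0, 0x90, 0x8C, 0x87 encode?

9

Byte at offset 0: 0x23 = 00100011 → 1-byte char (#1). Advance 1.
Byte at offset 1: 0xE2 = 11100010 → 3-byte char (#2). Advance 3.
Byte at offset 4: 0xE7 = 11100111 → 3-byte char (#3). Advance 3.
Byte at offset 7: 0xF1 = 11110001 → 4-byte char (#4). Advance 4.
Byte at offset 11: 0xE0 = 11100000 → 3-byte char (#5). Advance 3.
Byte at offset 14: 0xF1 = 11110001 → 4-byte char (#6). Advance 4.
Byte at offset 18: 0xE2 = 11100010 → 3-byte char (#7). Advance 3.
Byte at offset 21: 0xD0 = 11010000 → 2-byte char (#8). Advance 2.
Byte at offset 23: 0xF0 = 11110000 → 4-byte char (#9). Advance 4.
Reached end at offset 27 after 9 code points.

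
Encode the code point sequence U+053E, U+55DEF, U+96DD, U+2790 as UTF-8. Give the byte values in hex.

U+053E: 2-byte form → D4 BE.
U+55DEF: 4-byte form → F1 95 B7 AF.
U+96DD: 3-byte form → E9 9B 9D.
U+2790: 3-byte form → E2 9E 90.
Concatenated (12 bytes): D4 BE F1 95 B7 AF E9 9B 9D E2 9E 90.

D4 BE F1 95 B7 AF E9 9B 9D E2 9E 90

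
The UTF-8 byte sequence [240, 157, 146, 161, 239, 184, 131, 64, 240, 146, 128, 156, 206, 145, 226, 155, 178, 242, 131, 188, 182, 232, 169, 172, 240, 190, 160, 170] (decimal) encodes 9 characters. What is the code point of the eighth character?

Offset 0: leading byte 0xF0 = 11110000 → 4-byte char #1 = F0 9D 92 A1.
Offset 4: leading byte 0xEF = 11101111 → 3-byte char #2 = EF B8 83.
Offset 7: leading byte 0x40 = 01000000 → 1-byte char #3 = 40.
Offset 8: leading byte 0xF0 = 11110000 → 4-byte char #4 = F0 92 80 9C.
Offset 12: leading byte 0xCE = 11001110 → 2-byte char #5 = CE 91.
Offset 14: leading byte 0xE2 = 11100010 → 3-byte char #6 = E2 9B B2.
Offset 17: leading byte 0xF2 = 11110010 → 4-byte char #7 = F2 83 BC B6.
Offset 21: leading byte 0xE8 = 11101000 → 3-byte char #8 = E8 A9 AC.
Leading byte 0xE8 = 11101000 matches 1110xxxx → 3-byte sequence.
Byte 1: 0xE8 = 11101000, payload 1000 (4 bits).
Byte 2: 0xA9 = 10101001 (10xxxxxx ✓), payload 101001.
Byte 3: 0xAC = 10101100 (10xxxxxx ✓), payload 101100.
Concatenate: 1000101001101100 = 0x8A6C (16 bits → U+8A6C).

U+8A6C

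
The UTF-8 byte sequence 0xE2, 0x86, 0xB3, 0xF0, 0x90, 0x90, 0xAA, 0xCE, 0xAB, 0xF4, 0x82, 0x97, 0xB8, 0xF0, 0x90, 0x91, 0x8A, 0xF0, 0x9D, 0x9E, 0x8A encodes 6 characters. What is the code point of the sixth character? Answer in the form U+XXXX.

U+1D78A

Offset 0: leading byte 0xE2 = 11100010 → 3-byte char #1 = E2 86 B3.
Offset 3: leading byte 0xF0 = 11110000 → 4-byte char #2 = F0 90 90 AA.
Offset 7: leading byte 0xCE = 11001110 → 2-byte char #3 = CE AB.
Offset 9: leading byte 0xF4 = 11110100 → 4-byte char #4 = F4 82 97 B8.
Offset 13: leading byte 0xF0 = 11110000 → 4-byte char #5 = F0 90 91 8A.
Offset 17: leading byte 0xF0 = 11110000 → 4-byte char #6 = F0 9D 9E 8A.
Leading byte 0xF0 = 11110000 matches 11110xxx → 4-byte sequence.
Byte 1: 0xF0 = 11110000, payload 000 (3 bits).
Byte 2: 0x9D = 10011101 (10xxxxxx ✓), payload 011101.
Byte 3: 0x9E = 10011110 (10xxxxxx ✓), payload 011110.
Byte 4: 0x8A = 10001010 (10xxxxxx ✓), payload 001010.
Concatenate: 000011101011110001010 = 0x1D78A (21 bits → U+1D78A).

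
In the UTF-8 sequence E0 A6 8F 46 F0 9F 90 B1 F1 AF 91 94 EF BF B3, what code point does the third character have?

Offset 0: leading byte 0xE0 = 11100000 → 3-byte char #1 = E0 A6 8F.
Offset 3: leading byte 0x46 = 01000110 → 1-byte char #2 = 46.
Offset 4: leading byte 0xF0 = 11110000 → 4-byte char #3 = F0 9F 90 B1.
Leading byte 0xF0 = 11110000 matches 11110xxx → 4-byte sequence.
Byte 1: 0xF0 = 11110000, payload 000 (3 bits).
Byte 2: 0x9F = 10011111 (10xxxxxx ✓), payload 011111.
Byte 3: 0x90 = 10010000 (10xxxxxx ✓), payload 010000.
Byte 4: 0xB1 = 10110001 (10xxxxxx ✓), payload 110001.
Concatenate: 000011111010000110001 = 0x1F431 (21 bits → U+1F431).

U+1F431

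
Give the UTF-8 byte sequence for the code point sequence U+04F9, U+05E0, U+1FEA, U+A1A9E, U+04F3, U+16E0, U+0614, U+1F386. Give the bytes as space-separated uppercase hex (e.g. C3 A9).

U+04F9: 2-byte form → D3 B9.
U+05E0: 2-byte form → D7 A0.
U+1FEA: 3-byte form → E1 BF AA.
U+A1A9E: 4-byte form → F2 A1 AA 9E.
U+04F3: 2-byte form → D3 B3.
U+16E0: 3-byte form → E1 9B A0.
U+0614: 2-byte form → D8 94.
U+1F386: 4-byte form → F0 9F 8E 86.
Concatenated (22 bytes): D3 B9 D7 A0 E1 BF AA F2 A1 AA 9E D3 B3 E1 9B A0 D8 94 F0 9F 8E 86.

D3 B9 D7 A0 E1 BF AA F2 A1 AA 9E D3 B3 E1 9B A0 D8 94 F0 9F 8E 86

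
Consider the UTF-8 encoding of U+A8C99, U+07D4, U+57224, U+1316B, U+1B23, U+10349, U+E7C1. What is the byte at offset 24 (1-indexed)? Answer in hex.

0x81

1-indexed offset 24 is 0-indexed offset 23.
U+A8C99 → 4-byte form F2 A8 B2 99 at offsets 0–3.
U+07D4 → 2-byte form DF 94 at offsets 4–5.
U+57224 → 4-byte form F1 97 88 A4 at offsets 6–9.
U+1316B → 4-byte form F0 93 85 AB at offsets 10–13.
U+1B23 → 3-byte form E1 AC A3 at offsets 14–16.
U+10349 → 4-byte form F0 90 8D 89 at offsets 17–20.
U+E7C1 → 3-byte form EE 9F 81 at offsets 21–23.
Offset 23 falls in char 7's range; it's byte 3 of EE 9F 81 = 0x81.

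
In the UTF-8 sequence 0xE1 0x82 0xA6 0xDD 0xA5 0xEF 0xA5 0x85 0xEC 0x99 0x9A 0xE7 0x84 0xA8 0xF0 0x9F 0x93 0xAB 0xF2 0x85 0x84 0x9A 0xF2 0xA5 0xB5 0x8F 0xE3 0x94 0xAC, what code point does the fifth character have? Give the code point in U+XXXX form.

Offset 0: leading byte 0xE1 = 11100001 → 3-byte char #1 = E1 82 A6.
Offset 3: leading byte 0xDD = 11011101 → 2-byte char #2 = DD A5.
Offset 5: leading byte 0xEF = 11101111 → 3-byte char #3 = EF A5 85.
Offset 8: leading byte 0xEC = 11101100 → 3-byte char #4 = EC 99 9A.
Offset 11: leading byte 0xE7 = 11100111 → 3-byte char #5 = E7 84 A8.
Leading byte 0xE7 = 11100111 matches 1110xxxx → 3-byte sequence.
Byte 1: 0xE7 = 11100111, payload 0111 (4 bits).
Byte 2: 0x84 = 10000100 (10xxxxxx ✓), payload 000100.
Byte 3: 0xA8 = 10101000 (10xxxxxx ✓), payload 101000.
Concatenate: 0111000100101000 = 0x7128 (16 bits → U+7128).

U+7128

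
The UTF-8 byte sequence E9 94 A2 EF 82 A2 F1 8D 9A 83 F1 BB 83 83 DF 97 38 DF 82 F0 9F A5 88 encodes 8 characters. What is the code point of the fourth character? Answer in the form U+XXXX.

Offset 0: leading byte 0xE9 = 11101001 → 3-byte char #1 = E9 94 A2.
Offset 3: leading byte 0xEF = 11101111 → 3-byte char #2 = EF 82 A2.
Offset 6: leading byte 0xF1 = 11110001 → 4-byte char #3 = F1 8D 9A 83.
Offset 10: leading byte 0xF1 = 11110001 → 4-byte char #4 = F1 BB 83 83.
Leading byte 0xF1 = 11110001 matches 11110xxx → 4-byte sequence.
Byte 1: 0xF1 = 11110001, payload 001 (3 bits).
Byte 2: 0xBB = 10111011 (10xxxxxx ✓), payload 111011.
Byte 3: 0x83 = 10000011 (10xxxxxx ✓), payload 000011.
Byte 4: 0x83 = 10000011 (10xxxxxx ✓), payload 000011.
Concatenate: 001111011000011000011 = 0x7B0C3 (21 bits → U+7B0C3).

U+7B0C3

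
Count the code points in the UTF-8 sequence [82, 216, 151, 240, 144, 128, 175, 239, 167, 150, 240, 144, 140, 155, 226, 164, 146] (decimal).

6

Byte at offset 0: 0x52 = 01010010 → 1-byte char (#1). Advance 1.
Byte at offset 1: 0xD8 = 11011000 → 2-byte char (#2). Advance 2.
Byte at offset 3: 0xF0 = 11110000 → 4-byte char (#3). Advance 4.
Byte at offset 7: 0xEF = 11101111 → 3-byte char (#4). Advance 3.
Byte at offset 10: 0xF0 = 11110000 → 4-byte char (#5). Advance 4.
Byte at offset 14: 0xE2 = 11100010 → 3-byte char (#6). Advance 3.
Reached end at offset 17 after 6 code points.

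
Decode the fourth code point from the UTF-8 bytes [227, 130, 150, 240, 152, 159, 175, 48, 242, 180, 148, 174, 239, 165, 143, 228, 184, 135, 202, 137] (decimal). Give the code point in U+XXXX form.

U+B452E

Offset 0: leading byte 0xE3 = 11100011 → 3-byte char #1 = E3 82 96.
Offset 3: leading byte 0xF0 = 11110000 → 4-byte char #2 = F0 98 9F AF.
Offset 7: leading byte 0x30 = 00110000 → 1-byte char #3 = 30.
Offset 8: leading byte 0xF2 = 11110010 → 4-byte char #4 = F2 B4 94 AE.
Leading byte 0xF2 = 11110010 matches 11110xxx → 4-byte sequence.
Byte 1: 0xF2 = 11110010, payload 010 (3 bits).
Byte 2: 0xB4 = 10110100 (10xxxxxx ✓), payload 110100.
Byte 3: 0x94 = 10010100 (10xxxxxx ✓), payload 010100.
Byte 4: 0xAE = 10101110 (10xxxxxx ✓), payload 101110.
Concatenate: 010110100010100101110 = 0xB452E (21 bits → U+B452E).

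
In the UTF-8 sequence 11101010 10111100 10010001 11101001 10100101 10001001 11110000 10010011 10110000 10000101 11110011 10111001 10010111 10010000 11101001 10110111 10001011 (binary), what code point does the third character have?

Offset 0: leading byte 0xEA = 11101010 → 3-byte char #1 = EA BC 91.
Offset 3: leading byte 0xE9 = 11101001 → 3-byte char #2 = E9 A5 89.
Offset 6: leading byte 0xF0 = 11110000 → 4-byte char #3 = F0 93 B0 85.
Leading byte 0xF0 = 11110000 matches 11110xxx → 4-byte sequence.
Byte 1: 0xF0 = 11110000, payload 000 (3 bits).
Byte 2: 0x93 = 10010011 (10xxxxxx ✓), payload 010011.
Byte 3: 0xB0 = 10110000 (10xxxxxx ✓), payload 110000.
Byte 4: 0x85 = 10000101 (10xxxxxx ✓), payload 000101.
Concatenate: 000010011110000000101 = 0x13C05 (21 bits → U+13C05).

U+13C05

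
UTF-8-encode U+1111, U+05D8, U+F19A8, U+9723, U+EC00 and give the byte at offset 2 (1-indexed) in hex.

1-indexed offset 2 is 0-indexed offset 1.
U+1111 → 3-byte form E1 84 91 at offsets 0–2.
Offset 1 falls in char 1's range; it's byte 2 of E1 84 91 = 0x84.

0x84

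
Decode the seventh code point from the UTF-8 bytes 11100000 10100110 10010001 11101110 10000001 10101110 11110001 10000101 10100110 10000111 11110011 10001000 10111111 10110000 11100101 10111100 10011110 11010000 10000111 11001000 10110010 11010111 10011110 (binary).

U+0232

Offset 0: leading byte 0xE0 = 11100000 → 3-byte char #1 = E0 A6 91.
Offset 3: leading byte 0xEE = 11101110 → 3-byte char #2 = EE 81 AE.
Offset 6: leading byte 0xF1 = 11110001 → 4-byte char #3 = F1 85 A6 87.
Offset 10: leading byte 0xF3 = 11110011 → 4-byte char #4 = F3 88 BF B0.
Offset 14: leading byte 0xE5 = 11100101 → 3-byte char #5 = E5 BC 9E.
Offset 17: leading byte 0xD0 = 11010000 → 2-byte char #6 = D0 87.
Offset 19: leading byte 0xC8 = 11001000 → 2-byte char #7 = C8 B2.
Leading byte 0xC8 = 11001000 matches 110xxxxx → 2-byte sequence.
Byte 1: 0xC8 = 11001000, payload 01000 (5 bits).
Byte 2: 0xB2 = 10110010 (10xxxxxx ✓), payload 110010.
Concatenate: 01000110010 = 0x232 (11 bits → U+0232).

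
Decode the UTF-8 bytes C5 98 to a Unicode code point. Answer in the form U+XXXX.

U+0158

Leading byte 0xC5 = 11000101 matches 110xxxxx → 2-byte sequence.
Byte 1: 0xC5 = 11000101, payload 00101 (5 bits).
Byte 2: 0x98 = 10011000 (10xxxxxx ✓), payload 011000.
Concatenate: 00101011000 = 0x158 (11 bits → U+0158).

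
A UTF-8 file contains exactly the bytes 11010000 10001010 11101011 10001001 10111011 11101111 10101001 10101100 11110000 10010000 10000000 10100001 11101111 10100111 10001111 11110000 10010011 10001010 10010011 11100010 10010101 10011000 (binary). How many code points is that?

7

Byte at offset 0: 0xD0 = 11010000 → 2-byte char (#1). Advance 2.
Byte at offset 2: 0xEB = 11101011 → 3-byte char (#2). Advance 3.
Byte at offset 5: 0xEF = 11101111 → 3-byte char (#3). Advance 3.
Byte at offset 8: 0xF0 = 11110000 → 4-byte char (#4). Advance 4.
Byte at offset 12: 0xEF = 11101111 → 3-byte char (#5). Advance 3.
Byte at offset 15: 0xF0 = 11110000 → 4-byte char (#6). Advance 4.
Byte at offset 19: 0xE2 = 11100010 → 3-byte char (#7). Advance 3.
Reached end at offset 22 after 7 code points.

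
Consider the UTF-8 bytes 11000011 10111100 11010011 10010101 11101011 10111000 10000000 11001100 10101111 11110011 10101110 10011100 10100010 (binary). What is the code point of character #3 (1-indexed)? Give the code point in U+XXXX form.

U+BE00

Offset 0: leading byte 0xC3 = 11000011 → 2-byte char #1 = C3 BC.
Offset 2: leading byte 0xD3 = 11010011 → 2-byte char #2 = D3 95.
Offset 4: leading byte 0xEB = 11101011 → 3-byte char #3 = EB B8 80.
Leading byte 0xEB = 11101011 matches 1110xxxx → 3-byte sequence.
Byte 1: 0xEB = 11101011, payload 1011 (4 bits).
Byte 2: 0xB8 = 10111000 (10xxxxxx ✓), payload 111000.
Byte 3: 0x80 = 10000000 (10xxxxxx ✓), payload 000000.
Concatenate: 1011111000000000 = 0xBE00 (16 bits → U+BE00).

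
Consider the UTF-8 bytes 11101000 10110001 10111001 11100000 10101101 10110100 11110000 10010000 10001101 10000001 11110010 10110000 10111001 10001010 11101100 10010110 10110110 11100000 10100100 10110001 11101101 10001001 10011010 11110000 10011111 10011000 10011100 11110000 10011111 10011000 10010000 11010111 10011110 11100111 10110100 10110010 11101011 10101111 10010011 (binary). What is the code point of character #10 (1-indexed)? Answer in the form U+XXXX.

U+05DE

Offset 0: leading byte 0xE8 = 11101000 → 3-byte char #1 = E8 B1 B9.
Offset 3: leading byte 0xE0 = 11100000 → 3-byte char #2 = E0 AD B4.
Offset 6: leading byte 0xF0 = 11110000 → 4-byte char #3 = F0 90 8D 81.
Offset 10: leading byte 0xF2 = 11110010 → 4-byte char #4 = F2 B0 B9 8A.
Offset 14: leading byte 0xEC = 11101100 → 3-byte char #5 = EC 96 B6.
Offset 17: leading byte 0xE0 = 11100000 → 3-byte char #6 = E0 A4 B1.
Offset 20: leading byte 0xED = 11101101 → 3-byte char #7 = ED 89 9A.
Offset 23: leading byte 0xF0 = 11110000 → 4-byte char #8 = F0 9F 98 9C.
Offset 27: leading byte 0xF0 = 11110000 → 4-byte char #9 = F0 9F 98 90.
Offset 31: leading byte 0xD7 = 11010111 → 2-byte char #10 = D7 9E.
Leading byte 0xD7 = 11010111 matches 110xxxxx → 2-byte sequence.
Byte 1: 0xD7 = 11010111, payload 10111 (5 bits).
Byte 2: 0x9E = 10011110 (10xxxxxx ✓), payload 011110.
Concatenate: 10111011110 = 0x5DE (11 bits → U+05DE).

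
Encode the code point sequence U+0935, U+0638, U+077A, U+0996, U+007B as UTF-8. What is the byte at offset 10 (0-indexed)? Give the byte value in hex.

0x7B

U+0935 → 3-byte form E0 A4 B5 at offsets 0–2.
U+0638 → 2-byte form D8 B8 at offsets 3–4.
U+077A → 2-byte form DD BA at offsets 5–6.
U+0996 → 3-byte form E0 A6 96 at offsets 7–9.
U+007B → 1-byte form 7B at offsets 10–10.
Offset 10 falls in char 5's range; it's byte 1 of 7B = 0x7B.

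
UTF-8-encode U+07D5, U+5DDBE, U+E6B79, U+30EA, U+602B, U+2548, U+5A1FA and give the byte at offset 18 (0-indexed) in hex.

0x88

U+07D5 → 2-byte form DF 95 at offsets 0–1.
U+5DDBE → 4-byte form F1 9D B6 BE at offsets 2–5.
U+E6B79 → 4-byte form F3 A6 AD B9 at offsets 6–9.
U+30EA → 3-byte form E3 83 AA at offsets 10–12.
U+602B → 3-byte form E6 80 AB at offsets 13–15.
U+2548 → 3-byte form E2 95 88 at offsets 16–18.
Offset 18 falls in char 6's range; it's byte 3 of E2 95 88 = 0x88.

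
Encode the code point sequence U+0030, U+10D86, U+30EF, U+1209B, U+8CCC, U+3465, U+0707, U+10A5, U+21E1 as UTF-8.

30 F0 90 B6 86 E3 83 AF F0 92 82 9B E8 B3 8C E3 91 A5 DC 87 E1 82 A5 E2 87 A1

U+0030: 1-byte form → 30.
U+10D86: 4-byte form → F0 90 B6 86.
U+30EF: 3-byte form → E3 83 AF.
U+1209B: 4-byte form → F0 92 82 9B.
U+8CCC: 3-byte form → E8 B3 8C.
U+3465: 3-byte form → E3 91 A5.
U+0707: 2-byte form → DC 87.
U+10A5: 3-byte form → E1 82 A5.
U+21E1: 3-byte form → E2 87 A1.
Concatenated (26 bytes): 30 F0 90 B6 86 E3 83 AF F0 92 82 9B E8 B3 8C E3 91 A5 DC 87 E1 82 A5 E2 87 A1.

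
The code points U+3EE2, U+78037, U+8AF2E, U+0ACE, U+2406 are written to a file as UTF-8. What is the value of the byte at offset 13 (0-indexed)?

0x8E

U+3EE2 → 3-byte form E3 BB A2 at offsets 0–2.
U+78037 → 4-byte form F1 B8 80 B7 at offsets 3–6.
U+8AF2E → 4-byte form F2 8A BC AE at offsets 7–10.
U+0ACE → 3-byte form E0 AB 8E at offsets 11–13.
Offset 13 falls in char 4's range; it's byte 3 of E0 AB 8E = 0x8E.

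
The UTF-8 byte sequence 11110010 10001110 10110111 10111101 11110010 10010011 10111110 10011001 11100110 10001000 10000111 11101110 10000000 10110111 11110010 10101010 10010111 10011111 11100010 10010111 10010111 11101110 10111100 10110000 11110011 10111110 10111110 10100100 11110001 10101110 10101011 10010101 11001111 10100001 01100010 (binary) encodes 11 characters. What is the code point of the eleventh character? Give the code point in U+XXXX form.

U+0062

Offset 0: leading byte 0xF2 = 11110010 → 4-byte char #1 = F2 8E B7 BD.
Offset 4: leading byte 0xF2 = 11110010 → 4-byte char #2 = F2 93 BE 99.
Offset 8: leading byte 0xE6 = 11100110 → 3-byte char #3 = E6 88 87.
Offset 11: leading byte 0xEE = 11101110 → 3-byte char #4 = EE 80 B7.
Offset 14: leading byte 0xF2 = 11110010 → 4-byte char #5 = F2 AA 97 9F.
Offset 18: leading byte 0xE2 = 11100010 → 3-byte char #6 = E2 97 97.
Offset 21: leading byte 0xEE = 11101110 → 3-byte char #7 = EE BC B0.
Offset 24: leading byte 0xF3 = 11110011 → 4-byte char #8 = F3 BE BE A4.
Offset 28: leading byte 0xF1 = 11110001 → 4-byte char #9 = F1 AE AB 95.
Offset 32: leading byte 0xCF = 11001111 → 2-byte char #10 = CF A1.
Offset 34: leading byte 0x62 = 01100010 → 1-byte char #11 = 62.
Leading byte 0x62 = 01100010 matches 0xxxxxxx → 1-byte sequence.
Byte 1: 0x62 = 01100010, payload 1100010 (7 bits).
Concatenate: 1100010 = 0x62 (7 bits → U+0062).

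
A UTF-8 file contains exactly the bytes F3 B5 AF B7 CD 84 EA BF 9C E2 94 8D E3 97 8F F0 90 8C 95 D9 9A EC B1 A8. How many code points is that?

Byte at offset 0: 0xF3 = 11110011 → 4-byte char (#1). Advance 4.
Byte at offset 4: 0xCD = 11001101 → 2-byte char (#2). Advance 2.
Byte at offset 6: 0xEA = 11101010 → 3-byte char (#3). Advance 3.
Byte at offset 9: 0xE2 = 11100010 → 3-byte char (#4). Advance 3.
Byte at offset 12: 0xE3 = 11100011 → 3-byte char (#5). Advance 3.
Byte at offset 15: 0xF0 = 11110000 → 4-byte char (#6). Advance 4.
Byte at offset 19: 0xD9 = 11011001 → 2-byte char (#7). Advance 2.
Byte at offset 21: 0xEC = 11101100 → 3-byte char (#8). Advance 3.
Reached end at offset 24 after 8 code points.

8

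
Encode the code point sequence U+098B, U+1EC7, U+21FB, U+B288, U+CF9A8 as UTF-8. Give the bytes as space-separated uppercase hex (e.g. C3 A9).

U+098B: 3-byte form → E0 A6 8B.
U+1EC7: 3-byte form → E1 BB 87.
U+21FB: 3-byte form → E2 87 BB.
U+B288: 3-byte form → EB 8A 88.
U+CF9A8: 4-byte form → F3 8F A6 A8.
Concatenated (16 bytes): E0 A6 8B E1 BB 87 E2 87 BB EB 8A 88 F3 8F A6 A8.

E0 A6 8B E1 BB 87 E2 87 BB EB 8A 88 F3 8F A6 A8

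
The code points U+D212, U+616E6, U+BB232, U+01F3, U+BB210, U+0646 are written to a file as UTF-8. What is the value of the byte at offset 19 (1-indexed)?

1-indexed offset 19 is 0-indexed offset 18.
U+D212 → 3-byte form ED 88 92 at offsets 0–2.
U+616E6 → 4-byte form F1 A1 9B A6 at offsets 3–6.
U+BB232 → 4-byte form F2 BB 88 B2 at offsets 7–10.
U+01F3 → 2-byte form C7 B3 at offsets 11–12.
U+BB210 → 4-byte form F2 BB 88 90 at offsets 13–16.
U+0646 → 2-byte form D9 86 at offsets 17–18.
Offset 18 falls in char 6's range; it's byte 2 of D9 86 = 0x86.

0x86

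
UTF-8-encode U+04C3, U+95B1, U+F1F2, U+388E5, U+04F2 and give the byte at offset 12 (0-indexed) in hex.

U+04C3 → 2-byte form D3 83 at offsets 0–1.
U+95B1 → 3-byte form E9 96 B1 at offsets 2–4.
U+F1F2 → 3-byte form EF 87 B2 at offsets 5–7.
U+388E5 → 4-byte form F0 B8 A3 A5 at offsets 8–11.
U+04F2 → 2-byte form D3 B2 at offsets 12–13.
Offset 12 falls in char 5's range; it's byte 1 of D3 B2 = 0xD3.

0xD3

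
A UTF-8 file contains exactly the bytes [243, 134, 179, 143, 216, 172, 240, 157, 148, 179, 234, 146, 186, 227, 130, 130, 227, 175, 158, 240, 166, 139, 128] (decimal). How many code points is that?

7

Byte at offset 0: 0xF3 = 11110011 → 4-byte char (#1). Advance 4.
Byte at offset 4: 0xD8 = 11011000 → 2-byte char (#2). Advance 2.
Byte at offset 6: 0xF0 = 11110000 → 4-byte char (#3). Advance 4.
Byte at offset 10: 0xEA = 11101010 → 3-byte char (#4). Advance 3.
Byte at offset 13: 0xE3 = 11100011 → 3-byte char (#5). Advance 3.
Byte at offset 16: 0xE3 = 11100011 → 3-byte char (#6). Advance 3.
Byte at offset 19: 0xF0 = 11110000 → 4-byte char (#7). Advance 4.
Reached end at offset 23 after 7 code points.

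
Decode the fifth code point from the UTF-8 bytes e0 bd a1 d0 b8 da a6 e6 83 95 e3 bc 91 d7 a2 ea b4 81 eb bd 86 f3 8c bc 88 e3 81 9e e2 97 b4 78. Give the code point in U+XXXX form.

U+3F11

Offset 0: leading byte 0xE0 = 11100000 → 3-byte char #1 = E0 BD A1.
Offset 3: leading byte 0xD0 = 11010000 → 2-byte char #2 = D0 B8.
Offset 5: leading byte 0xDA = 11011010 → 2-byte char #3 = DA A6.
Offset 7: leading byte 0xE6 = 11100110 → 3-byte char #4 = E6 83 95.
Offset 10: leading byte 0xE3 = 11100011 → 3-byte char #5 = E3 BC 91.
Leading byte 0xE3 = 11100011 matches 1110xxxx → 3-byte sequence.
Byte 1: 0xE3 = 11100011, payload 0011 (4 bits).
Byte 2: 0xBC = 10111100 (10xxxxxx ✓), payload 111100.
Byte 3: 0x91 = 10010001 (10xxxxxx ✓), payload 010001.
Concatenate: 0011111100010001 = 0x3F11 (16 bits → U+3F11).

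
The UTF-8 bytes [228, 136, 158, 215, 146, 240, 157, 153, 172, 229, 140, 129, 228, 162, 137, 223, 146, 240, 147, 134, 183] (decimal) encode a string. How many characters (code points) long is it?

7

Byte at offset 0: 0xE4 = 11100100 → 3-byte char (#1). Advance 3.
Byte at offset 3: 0xD7 = 11010111 → 2-byte char (#2). Advance 2.
Byte at offset 5: 0xF0 = 11110000 → 4-byte char (#3). Advance 4.
Byte at offset 9: 0xE5 = 11100101 → 3-byte char (#4). Advance 3.
Byte at offset 12: 0xE4 = 11100100 → 3-byte char (#5). Advance 3.
Byte at offset 15: 0xDF = 11011111 → 2-byte char (#6). Advance 2.
Byte at offset 17: 0xF0 = 11110000 → 4-byte char (#7). Advance 4.
Reached end at offset 21 after 7 code points.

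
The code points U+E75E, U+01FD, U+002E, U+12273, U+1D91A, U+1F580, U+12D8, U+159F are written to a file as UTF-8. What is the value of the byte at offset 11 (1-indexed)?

1-indexed offset 11 is 0-indexed offset 10.
U+E75E → 3-byte form EE 9D 9E at offsets 0–2.
U+01FD → 2-byte form C7 BD at offsets 3–4.
U+002E → 1-byte form 2E at offsets 5–5.
U+12273 → 4-byte form F0 92 89 B3 at offsets 6–9.
U+1D91A → 4-byte form F0 9D A4 9A at offsets 10–13.
Offset 10 falls in char 5's range; it's byte 1 of F0 9D A4 9A = 0xF0.

0xF0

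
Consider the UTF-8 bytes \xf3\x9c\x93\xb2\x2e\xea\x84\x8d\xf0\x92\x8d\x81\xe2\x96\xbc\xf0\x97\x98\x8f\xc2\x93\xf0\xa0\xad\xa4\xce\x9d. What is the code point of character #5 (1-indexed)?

U+25BC

Offset 0: leading byte 0xF3 = 11110011 → 4-byte char #1 = F3 9C 93 B2.
Offset 4: leading byte 0x2E = 00101110 → 1-byte char #2 = 2E.
Offset 5: leading byte 0xEA = 11101010 → 3-byte char #3 = EA 84 8D.
Offset 8: leading byte 0xF0 = 11110000 → 4-byte char #4 = F0 92 8D 81.
Offset 12: leading byte 0xE2 = 11100010 → 3-byte char #5 = E2 96 BC.
Leading byte 0xE2 = 11100010 matches 1110xxxx → 3-byte sequence.
Byte 1: 0xE2 = 11100010, payload 0010 (4 bits).
Byte 2: 0x96 = 10010110 (10xxxxxx ✓), payload 010110.
Byte 3: 0xBC = 10111100 (10xxxxxx ✓), payload 111100.
Concatenate: 0010010110111100 = 0x25BC (16 bits → U+25BC).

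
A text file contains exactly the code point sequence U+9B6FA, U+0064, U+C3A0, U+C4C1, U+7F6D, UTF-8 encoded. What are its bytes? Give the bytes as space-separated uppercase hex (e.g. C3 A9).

F2 9B 9B BA 64 EC 8E A0 EC 93 81 E7 BD AD

U+9B6FA: 4-byte form → F2 9B 9B BA.
U+0064: 1-byte form → 64.
U+C3A0: 3-byte form → EC 8E A0.
U+C4C1: 3-byte form → EC 93 81.
U+7F6D: 3-byte form → E7 BD AD.
Concatenated (14 bytes): F2 9B 9B BA 64 EC 8E A0 EC 93 81 E7 BD AD.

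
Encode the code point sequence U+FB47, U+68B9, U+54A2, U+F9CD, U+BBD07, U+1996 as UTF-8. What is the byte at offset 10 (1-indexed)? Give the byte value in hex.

0xEF

1-indexed offset 10 is 0-indexed offset 9.
U+FB47 → 3-byte form EF AD 87 at offsets 0–2.
U+68B9 → 3-byte form E6 A2 B9 at offsets 3–5.
U+54A2 → 3-byte form E5 92 A2 at offsets 6–8.
U+F9CD → 3-byte form EF A7 8D at offsets 9–11.
Offset 9 falls in char 4's range; it's byte 1 of EF A7 8D = 0xEF.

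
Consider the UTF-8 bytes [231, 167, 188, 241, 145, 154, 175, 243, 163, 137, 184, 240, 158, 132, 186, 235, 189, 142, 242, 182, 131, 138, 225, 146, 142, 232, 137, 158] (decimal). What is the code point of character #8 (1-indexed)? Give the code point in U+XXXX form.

U+825E

Offset 0: leading byte 0xE7 = 11100111 → 3-byte char #1 = E7 A7 BC.
Offset 3: leading byte 0xF1 = 11110001 → 4-byte char #2 = F1 91 9A AF.
Offset 7: leading byte 0xF3 = 11110011 → 4-byte char #3 = F3 A3 89 B8.
Offset 11: leading byte 0xF0 = 11110000 → 4-byte char #4 = F0 9E 84 BA.
Offset 15: leading byte 0xEB = 11101011 → 3-byte char #5 = EB BD 8E.
Offset 18: leading byte 0xF2 = 11110010 → 4-byte char #6 = F2 B6 83 8A.
Offset 22: leading byte 0xE1 = 11100001 → 3-byte char #7 = E1 92 8E.
Offset 25: leading byte 0xE8 = 11101000 → 3-byte char #8 = E8 89 9E.
Leading byte 0xE8 = 11101000 matches 1110xxxx → 3-byte sequence.
Byte 1: 0xE8 = 11101000, payload 1000 (4 bits).
Byte 2: 0x89 = 10001001 (10xxxxxx ✓), payload 001001.
Byte 3: 0x9E = 10011110 (10xxxxxx ✓), payload 011110.
Concatenate: 1000001001011110 = 0x825E (16 bits → U+825E).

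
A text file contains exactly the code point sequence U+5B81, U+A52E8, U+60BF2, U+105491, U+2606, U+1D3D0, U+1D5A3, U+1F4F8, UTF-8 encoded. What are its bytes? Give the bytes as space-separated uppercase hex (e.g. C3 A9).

E5 AE 81 F2 A5 8B A8 F1 A0 AF B2 F4 85 92 91 E2 98 86 F0 9D 8F 90 F0 9D 96 A3 F0 9F 93 B8

U+5B81: 3-byte form → E5 AE 81.
U+A52E8: 4-byte form → F2 A5 8B A8.
U+60BF2: 4-byte form → F1 A0 AF B2.
U+105491: 4-byte form → F4 85 92 91.
U+2606: 3-byte form → E2 98 86.
U+1D3D0: 4-byte form → F0 9D 8F 90.
U+1D5A3: 4-byte form → F0 9D 96 A3.
U+1F4F8: 4-byte form → F0 9F 93 B8.
Concatenated (30 bytes): E5 AE 81 F2 A5 8B A8 F1 A0 AF B2 F4 85 92 91 E2 98 86 F0 9D 8F 90 F0 9D 96 A3 F0 9F 93 B8.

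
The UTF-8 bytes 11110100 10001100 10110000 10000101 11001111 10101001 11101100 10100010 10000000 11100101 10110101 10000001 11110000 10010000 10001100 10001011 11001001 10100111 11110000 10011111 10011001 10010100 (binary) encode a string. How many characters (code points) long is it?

7

Byte at offset 0: 0xF4 = 11110100 → 4-byte char (#1). Advance 4.
Byte at offset 4: 0xCF = 11001111 → 2-byte char (#2). Advance 2.
Byte at offset 6: 0xEC = 11101100 → 3-byte char (#3). Advance 3.
Byte at offset 9: 0xE5 = 11100101 → 3-byte char (#4). Advance 3.
Byte at offset 12: 0xF0 = 11110000 → 4-byte char (#5). Advance 4.
Byte at offset 16: 0xC9 = 11001001 → 2-byte char (#6). Advance 2.
Byte at offset 18: 0xF0 = 11110000 → 4-byte char (#7). Advance 4.
Reached end at offset 22 after 7 code points.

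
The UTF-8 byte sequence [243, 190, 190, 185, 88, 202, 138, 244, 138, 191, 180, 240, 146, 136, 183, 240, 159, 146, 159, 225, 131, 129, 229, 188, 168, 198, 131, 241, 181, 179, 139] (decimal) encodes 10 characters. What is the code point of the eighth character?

Offset 0: leading byte 0xF3 = 11110011 → 4-byte char #1 = F3 BE BE B9.
Offset 4: leading byte 0x58 = 01011000 → 1-byte char #2 = 58.
Offset 5: leading byte 0xCA = 11001010 → 2-byte char #3 = CA 8A.
Offset 7: leading byte 0xF4 = 11110100 → 4-byte char #4 = F4 8A BF B4.
Offset 11: leading byte 0xF0 = 11110000 → 4-byte char #5 = F0 92 88 B7.
Offset 15: leading byte 0xF0 = 11110000 → 4-byte char #6 = F0 9F 92 9F.
Offset 19: leading byte 0xE1 = 11100001 → 3-byte char #7 = E1 83 81.
Offset 22: leading byte 0xE5 = 11100101 → 3-byte char #8 = E5 BC A8.
Leading byte 0xE5 = 11100101 matches 1110xxxx → 3-byte sequence.
Byte 1: 0xE5 = 11100101, payload 0101 (4 bits).
Byte 2: 0xBC = 10111100 (10xxxxxx ✓), payload 111100.
Byte 3: 0xA8 = 10101000 (10xxxxxx ✓), payload 101000.
Concatenate: 0101111100101000 = 0x5F28 (16 bits → U+5F28).

U+5F28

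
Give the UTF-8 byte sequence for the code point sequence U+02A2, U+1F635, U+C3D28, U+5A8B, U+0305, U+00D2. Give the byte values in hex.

U+02A2: 2-byte form → CA A2.
U+1F635: 4-byte form → F0 9F 98 B5.
U+C3D28: 4-byte form → F3 83 B4 A8.
U+5A8B: 3-byte form → E5 AA 8B.
U+0305: 2-byte form → CC 85.
U+00D2: 2-byte form → C3 92.
Concatenated (17 bytes): CA A2 F0 9F 98 B5 F3 83 B4 A8 E5 AA 8B CC 85 C3 92.

CA A2 F0 9F 98 B5 F3 83 B4 A8 E5 AA 8B CC 85 C3 92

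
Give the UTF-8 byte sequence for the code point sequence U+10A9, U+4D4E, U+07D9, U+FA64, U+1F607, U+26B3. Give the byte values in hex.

U+10A9: 3-byte form → E1 82 A9.
U+4D4E: 3-byte form → E4 B5 8E.
U+07D9: 2-byte form → DF 99.
U+FA64: 3-byte form → EF A9 A4.
U+1F607: 4-byte form → F0 9F 98 87.
U+26B3: 3-byte form → E2 9A B3.
Concatenated (18 bytes): E1 82 A9 E4 B5 8E DF 99 EF A9 A4 F0 9F 98 87 E2 9A B3.

E1 82 A9 E4 B5 8E DF 99 EF A9 A4 F0 9F 98 87 E2 9A B3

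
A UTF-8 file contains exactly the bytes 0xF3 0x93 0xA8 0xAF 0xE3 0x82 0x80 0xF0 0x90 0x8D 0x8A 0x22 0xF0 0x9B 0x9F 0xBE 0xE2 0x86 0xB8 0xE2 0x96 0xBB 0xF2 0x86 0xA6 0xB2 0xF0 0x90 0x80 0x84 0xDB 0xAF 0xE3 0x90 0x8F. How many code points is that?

Byte at offset 0: 0xF3 = 11110011 → 4-byte char (#1). Advance 4.
Byte at offset 4: 0xE3 = 11100011 → 3-byte char (#2). Advance 3.
Byte at offset 7: 0xF0 = 11110000 → 4-byte char (#3). Advance 4.
Byte at offset 11: 0x22 = 00100010 → 1-byte char (#4). Advance 1.
Byte at offset 12: 0xF0 = 11110000 → 4-byte char (#5). Advance 4.
Byte at offset 16: 0xE2 = 11100010 → 3-byte char (#6). Advance 3.
Byte at offset 19: 0xE2 = 11100010 → 3-byte char (#7). Advance 3.
Byte at offset 22: 0xF2 = 11110010 → 4-byte char (#8). Advance 4.
Byte at offset 26: 0xF0 = 11110000 → 4-byte char (#9). Advance 4.
Byte at offset 30: 0xDB = 11011011 → 2-byte char (#10). Advance 2.
Byte at offset 32: 0xE3 = 11100011 → 3-byte char (#11). Advance 3.
Reached end at offset 35 after 11 code points.

11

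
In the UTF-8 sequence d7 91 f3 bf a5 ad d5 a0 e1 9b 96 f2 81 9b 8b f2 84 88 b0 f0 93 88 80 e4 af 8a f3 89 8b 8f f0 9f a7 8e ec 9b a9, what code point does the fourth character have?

U+16D6

Offset 0: leading byte 0xD7 = 11010111 → 2-byte char #1 = D7 91.
Offset 2: leading byte 0xF3 = 11110011 → 4-byte char #2 = F3 BF A5 AD.
Offset 6: leading byte 0xD5 = 11010101 → 2-byte char #3 = D5 A0.
Offset 8: leading byte 0xE1 = 11100001 → 3-byte char #4 = E1 9B 96.
Leading byte 0xE1 = 11100001 matches 1110xxxx → 3-byte sequence.
Byte 1: 0xE1 = 11100001, payload 0001 (4 bits).
Byte 2: 0x9B = 10011011 (10xxxxxx ✓), payload 011011.
Byte 3: 0x96 = 10010110 (10xxxxxx ✓), payload 010110.
Concatenate: 0001011011010110 = 0x16D6 (16 bits → U+16D6).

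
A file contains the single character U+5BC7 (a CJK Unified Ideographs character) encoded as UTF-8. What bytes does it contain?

E5 AF 87

U+5BC7 = 0x5BC7 = 23495 decimal. In range U+0800–U+FFFF → 3-byte form: 1110xxxx 10xxxxxx 10xxxxxx.
Binary (16 bits): 0101101111000111.
Split 4+6+6: 0101 | 101111 | 000111.
Byte 1: 11100101 = 0xE5.
Byte 2: 10101111 = 0xAF.
Byte 3: 10000111 = 0x87.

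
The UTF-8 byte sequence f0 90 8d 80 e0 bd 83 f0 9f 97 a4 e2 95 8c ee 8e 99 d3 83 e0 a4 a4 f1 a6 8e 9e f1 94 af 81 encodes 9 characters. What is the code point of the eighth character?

U+6639E

Offset 0: leading byte 0xF0 = 11110000 → 4-byte char #1 = F0 90 8D 80.
Offset 4: leading byte 0xE0 = 11100000 → 3-byte char #2 = E0 BD 83.
Offset 7: leading byte 0xF0 = 11110000 → 4-byte char #3 = F0 9F 97 A4.
Offset 11: leading byte 0xE2 = 11100010 → 3-byte char #4 = E2 95 8C.
Offset 14: leading byte 0xEE = 11101110 → 3-byte char #5 = EE 8E 99.
Offset 17: leading byte 0xD3 = 11010011 → 2-byte char #6 = D3 83.
Offset 19: leading byte 0xE0 = 11100000 → 3-byte char #7 = E0 A4 A4.
Offset 22: leading byte 0xF1 = 11110001 → 4-byte char #8 = F1 A6 8E 9E.
Leading byte 0xF1 = 11110001 matches 11110xxx → 4-byte sequence.
Byte 1: 0xF1 = 11110001, payload 001 (3 bits).
Byte 2: 0xA6 = 10100110 (10xxxxxx ✓), payload 100110.
Byte 3: 0x8E = 10001110 (10xxxxxx ✓), payload 001110.
Byte 4: 0x9E = 10011110 (10xxxxxx ✓), payload 011110.
Concatenate: 001100110001110011110 = 0x6639E (21 bits → U+6639E).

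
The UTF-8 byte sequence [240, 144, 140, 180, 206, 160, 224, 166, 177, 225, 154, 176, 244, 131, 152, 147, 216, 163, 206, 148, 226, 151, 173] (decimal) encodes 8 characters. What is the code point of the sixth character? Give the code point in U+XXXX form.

U+0623

Offset 0: leading byte 0xF0 = 11110000 → 4-byte char #1 = F0 90 8C B4.
Offset 4: leading byte 0xCE = 11001110 → 2-byte char #2 = CE A0.
Offset 6: leading byte 0xE0 = 11100000 → 3-byte char #3 = E0 A6 B1.
Offset 9: leading byte 0xE1 = 11100001 → 3-byte char #4 = E1 9A B0.
Offset 12: leading byte 0xF4 = 11110100 → 4-byte char #5 = F4 83 98 93.
Offset 16: leading byte 0xD8 = 11011000 → 2-byte char #6 = D8 A3.
Leading byte 0xD8 = 11011000 matches 110xxxxx → 2-byte sequence.
Byte 1: 0xD8 = 11011000, payload 11000 (5 bits).
Byte 2: 0xA3 = 10100011 (10xxxxxx ✓), payload 100011.
Concatenate: 11000100011 = 0x623 (11 bits → U+0623).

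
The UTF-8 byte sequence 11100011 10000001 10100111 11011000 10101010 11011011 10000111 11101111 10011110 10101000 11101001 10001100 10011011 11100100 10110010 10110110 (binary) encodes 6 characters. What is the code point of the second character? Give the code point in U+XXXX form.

U+062A

Offset 0: leading byte 0xE3 = 11100011 → 3-byte char #1 = E3 81 A7.
Offset 3: leading byte 0xD8 = 11011000 → 2-byte char #2 = D8 AA.
Leading byte 0xD8 = 11011000 matches 110xxxxx → 2-byte sequence.
Byte 1: 0xD8 = 11011000, payload 11000 (5 bits).
Byte 2: 0xAA = 10101010 (10xxxxxx ✓), payload 101010.
Concatenate: 11000101010 = 0x62A (11 bits → U+062A).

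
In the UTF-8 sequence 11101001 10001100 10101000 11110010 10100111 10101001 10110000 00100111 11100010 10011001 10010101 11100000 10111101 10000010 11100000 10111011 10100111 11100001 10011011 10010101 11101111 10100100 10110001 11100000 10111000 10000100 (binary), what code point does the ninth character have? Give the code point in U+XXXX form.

Offset 0: leading byte 0xE9 = 11101001 → 3-byte char #1 = E9 8C A8.
Offset 3: leading byte 0xF2 = 11110010 → 4-byte char #2 = F2 A7 A9 B0.
Offset 7: leading byte 0x27 = 00100111 → 1-byte char #3 = 27.
Offset 8: leading byte 0xE2 = 11100010 → 3-byte char #4 = E2 99 95.
Offset 11: leading byte 0xE0 = 11100000 → 3-byte char #5 = E0 BD 82.
Offset 14: leading byte 0xE0 = 11100000 → 3-byte char #6 = E0 BB A7.
Offset 17: leading byte 0xE1 = 11100001 → 3-byte char #7 = E1 9B 95.
Offset 20: leading byte 0xEF = 11101111 → 3-byte char #8 = EF A4 B1.
Offset 23: leading byte 0xE0 = 11100000 → 3-byte char #9 = E0 B8 84.
Leading byte 0xE0 = 11100000 matches 1110xxxx → 3-byte sequence.
Byte 1: 0xE0 = 11100000, payload 0000 (4 bits).
Byte 2: 0xB8 = 10111000 (10xxxxxx ✓), payload 111000.
Byte 3: 0x84 = 10000100 (10xxxxxx ✓), payload 000100.
Concatenate: 0000111000000100 = 0xE04 (16 bits → U+0E04).

U+0E04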